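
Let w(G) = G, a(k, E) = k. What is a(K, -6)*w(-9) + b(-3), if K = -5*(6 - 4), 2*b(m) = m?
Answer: 177/2 ≈ 88.500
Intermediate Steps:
b(m) = m/2
K = -10 (K = -5*2 = -10)
a(K, -6)*w(-9) + b(-3) = -10*(-9) + (1/2)*(-3) = 90 - 3/2 = 177/2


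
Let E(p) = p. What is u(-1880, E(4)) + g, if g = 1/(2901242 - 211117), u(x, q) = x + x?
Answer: -10114869999/2690125 ≈ -3760.0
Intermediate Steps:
u(x, q) = 2*x
g = 1/2690125 ≈ 3.7173e-7
u(-1880, E(4)) + g = 2*(-1880) + 1/2690125 = -3760 + 1/2690125 = -10114869999/2690125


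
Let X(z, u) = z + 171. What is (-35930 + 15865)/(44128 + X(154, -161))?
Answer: -20065/44453 ≈ -0.45138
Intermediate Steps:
X(z, u) = 171 + z
(-35930 + 15865)/(44128 + X(154, -161)) = (-35930 + 15865)/(44128 + (171 + 154)) = -20065/(44128 + 325) = -20065/44453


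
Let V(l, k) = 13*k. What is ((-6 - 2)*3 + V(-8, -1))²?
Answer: 1369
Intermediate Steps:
((-6 - 2)*3 + V(-8, -1))² = ((-6 - 2)*3 + 13*(-1))² = (-8*3 - 13)² = (-24 - 13)² = (-37)² = 1369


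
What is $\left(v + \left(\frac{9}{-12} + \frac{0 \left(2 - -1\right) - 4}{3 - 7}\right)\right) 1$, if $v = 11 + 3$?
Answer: $\frac{57}{4} \approx 14.25$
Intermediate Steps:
$v = 14$
$\left(v + \left(\frac{9}{-12} + \frac{0 \left(2 - -1\right) - 4}{3 - 7}\right)\right) 1 = \left(14 + \left(\frac{9}{-12} + \frac{0 \left(2 - -1\right) - 4}{3 - 7}\right)\right) 1 = \left(14 + \left(9 \left(- \frac{1}{12}\right) + \frac{0 \left(2 + 1\right) - 4}{-4}\right)\right) 1 = \left(14 - \left(\frac{3}{4} - \left(0 \cdot 3 - 4\right) \left(- \frac{1}{4}\right)\right)\right) 1 = \left(14 - \left(\frac{3}{4} - \left(0 - 4\right) \left(- \frac{1}{4}\right)\right)\right) 1 = \left(14 - - \frac{1}{4}\right) 1 = \left(14 + \left(- \frac{3}{4} + 1\right)\right) 1 = \left(14 + \frac{1}{4}\right) 1 = \frac{57}{4} \cdot 1 = \frac{57}{4}$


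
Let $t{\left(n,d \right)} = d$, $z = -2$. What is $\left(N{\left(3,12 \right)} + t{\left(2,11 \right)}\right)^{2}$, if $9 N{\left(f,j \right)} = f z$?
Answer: $\frac{961}{9} \approx 106.78$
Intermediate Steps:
$N{\left(f,j \right)} = - \frac{2 f}{9}$ ($N{\left(f,j \right)} = \frac{f \left(-2\right)}{9} = \frac{\left(-2\right) f}{9} = - \frac{2 f}{9}$)
$\left(N{\left(3,12 \right)} + t{\left(2,11 \right)}\right)^{2} = \left(\left(- \frac{2}{9}\right) 3 + 11\right)^{2} = \left(- \frac{2}{3} + 11\right)^{2} = \left(\frac{31}{3}\right)^{2} = \frac{961}{9}$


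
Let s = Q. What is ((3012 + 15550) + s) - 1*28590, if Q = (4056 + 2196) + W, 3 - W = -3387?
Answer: -386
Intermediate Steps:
W = 3390 (W = 3 - 1*(-3387) = 3 + 3387 = 3390)
Q = 9642 (Q = (4056 + 2196) + 3390 = 6252 + 3390 = 9642)
s = 9642
((3012 + 15550) + s) - 1*28590 = ((3012 + 15550) + 9642) - 1*28590 = (18562 + 9642) - 28590 = 28204 - 28590 = -386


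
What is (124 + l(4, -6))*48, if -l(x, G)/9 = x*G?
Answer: 16320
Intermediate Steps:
l(x, G) = -9*G*x (l(x, G) = -9*x*G = -9*G*x)
(124 + l(4, -6))*48 = (124 - 9*(-6)*4)*48 = (124 + 216)*48 = 340*48 = 16320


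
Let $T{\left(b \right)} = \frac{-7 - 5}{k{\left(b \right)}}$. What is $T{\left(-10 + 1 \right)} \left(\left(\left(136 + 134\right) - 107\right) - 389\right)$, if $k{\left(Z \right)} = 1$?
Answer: $2712$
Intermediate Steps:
$T{\left(b \right)} = -12$ ($T{\left(b \right)} = \frac{-7 - 5}{1} = \left(-7 - 5\right) 1 = \left(-12\right) 1 = -12$)
$T{\left(-10 + 1 \right)} \left(\left(\left(136 + 134\right) - 107\right) - 389\right) = - 12 \left(\left(\left(136 + 134\right) - 107\right) - 389\right) = - 12 \left(\left(270 - 107\right) - 389\right) = - 12 \left(163 - 389\right) = \left(-12\right) \left(-226\right) = 2712$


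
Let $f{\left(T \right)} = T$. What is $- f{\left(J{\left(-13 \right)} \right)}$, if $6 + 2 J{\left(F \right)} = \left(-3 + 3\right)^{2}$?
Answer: $3$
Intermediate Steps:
$J{\left(F \right)} = -3$ ($J{\left(F \right)} = -3 + \frac{\left(-3 + 3\right)^{2}}{2} = -3 + \frac{0^{2}}{2} = -3 + \frac{1}{2} \cdot 0 = -3 + 0 = -3$)
$- f{\left(J{\left(-13 \right)} \right)} = \left(-1\right) \left(-3\right) = 3$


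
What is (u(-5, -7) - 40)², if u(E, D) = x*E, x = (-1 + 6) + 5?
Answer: 8100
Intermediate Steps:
x = 10 (x = 5 + 5 = 10)
u(E, D) = 10*E
(u(-5, -7) - 40)² = (10*(-5) - 40)² = (-50 - 40)² = (-90)² = 8100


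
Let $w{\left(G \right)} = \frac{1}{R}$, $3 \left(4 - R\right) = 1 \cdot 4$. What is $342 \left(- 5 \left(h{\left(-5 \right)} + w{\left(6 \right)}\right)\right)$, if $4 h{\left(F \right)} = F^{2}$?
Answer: $- \frac{45315}{4} \approx -11329.0$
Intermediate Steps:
$R = \frac{8}{3}$ ($R = 4 - \frac{1 \cdot 4}{3} = 4 - \frac{4}{3} = \frac{8}{3} \approx 2.6667$)
$w{\left(G \right)} = \frac{3}{8}$ ($w{\left(G \right)} = \frac{1}{\frac{8}{3}} = \frac{3}{8}$)
$h{\left(F \right)} = \frac{F^{2}}{4}$
$342 \left(- 5 \left(h{\left(-5 \right)} + w{\left(6 \right)}\right)\right) = 342 \left(- 5 \left(\frac{\left(-5\right)^{2}}{4} + \frac{3}{8}\right)\right) = 342 \left(- 5 \left(\frac{1}{4} \cdot 25 + \frac{3}{8}\right)\right) = 342 \left(- 5 \left(\frac{25}{4} + \frac{3}{8}\right)\right) = 342 \left(\left(-5\right) \frac{53}{8}\right) = 342 \left(- \frac{265}{8}\right) = - \frac{45315}{4}$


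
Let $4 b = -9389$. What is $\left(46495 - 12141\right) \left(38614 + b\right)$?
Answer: $\frac{2491815859}{2} \approx 1.2459 \cdot 10^{9}$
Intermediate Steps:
$b = - \frac{9389}{4}$ ($b = \frac{1}{4} \left(-9389\right) = - \frac{9389}{4} \approx -2347.3$)
$\left(46495 - 12141\right) \left(38614 + b\right) = \left(46495 - 12141\right) \left(38614 - \frac{9389}{4}\right) = 34354 \cdot \frac{145067}{4} = \frac{2491815859}{2}$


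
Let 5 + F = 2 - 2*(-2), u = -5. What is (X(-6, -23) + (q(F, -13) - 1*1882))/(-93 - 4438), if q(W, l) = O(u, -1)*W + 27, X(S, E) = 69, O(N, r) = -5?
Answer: 1791/4531 ≈ 0.39528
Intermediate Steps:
F = 1 (F = -5 + (2 - 2*(-2)) = -5 + (2 + 4) = -5 + 6 = 1)
q(W, l) = 27 - 5*W (q(W, l) = -5*W + 27 = 27 - 5*W)
(X(-6, -23) + (q(F, -13) - 1*1882))/(-93 - 4438) = (69 + ((27 - 5*1) - 1*1882))/(-93 - 4438) = (69 + ((27 - 5) - 1882))/(-4531) = (69 + (22 - 1882))*(-1/4531) = (69 - 1860)*(-1/4531) = -1791*(-1/4531) = 1791/4531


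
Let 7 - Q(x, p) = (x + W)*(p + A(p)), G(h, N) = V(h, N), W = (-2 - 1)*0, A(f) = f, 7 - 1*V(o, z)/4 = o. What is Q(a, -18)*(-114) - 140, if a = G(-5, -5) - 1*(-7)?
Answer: -226658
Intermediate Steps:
V(o, z) = 28 - 4*o
W = 0 (W = -3*0 = 0)
G(h, N) = 28 - 4*h
a = 55 (a = (28 - 4*(-5)) - 1*(-7) = (28 + 20) + 7 = 48 + 7 = 55)
Q(x, p) = 7 - 2*p*x (Q(x, p) = 7 - (x + 0)*(p + p) = 7 - x*2*p = 7 - 2*p*x)
Q(a, -18)*(-114) - 140 = (7 - 2*(-18)*55)*(-114) - 140 = (7 + 1980)*(-114) - 140 = 1987*(-114) - 140 = -226518 - 140 = -226658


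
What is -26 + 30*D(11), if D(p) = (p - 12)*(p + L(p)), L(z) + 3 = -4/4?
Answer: -236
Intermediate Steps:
L(z) = -4 (L(z) = -3 - 4/4 = -3 - 4*¼ = -3 - 1 = -4)
D(p) = (-12 + p)*(-4 + p) (D(p) = (p - 12)*(p - 4) = (-12 + p)*(-4 + p))
-26 + 30*D(11) = -26 + 30*(48 + 11² - 16*11) = -26 + 30*(48 + 121 - 176) = -26 + 30*(-7) = -26 - 210 = -236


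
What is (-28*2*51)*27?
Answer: -77112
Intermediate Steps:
(-28*2*51)*27 = -56*51*27 = -2856*27 = -77112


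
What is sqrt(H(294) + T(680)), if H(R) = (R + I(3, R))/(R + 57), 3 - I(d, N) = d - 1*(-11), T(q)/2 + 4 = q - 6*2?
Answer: sqrt(18190029)/117 ≈ 36.453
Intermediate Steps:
T(q) = -32 + 2*q (T(q) = -8 + 2*(q - 6*2) = -8 + 2*(q - 12) = -8 + 2*(-12 + q) = -8 + (-24 + 2*q) = -32 + 2*q)
I(d, N) = -8 - d (I(d, N) = 3 - (d - 1*(-11)) = 3 - (d + 11) = 3 - (11 + d) = 3 + (-11 - d) = -8 - d)
H(R) = (-11 + R)/(57 + R) (H(R) = (R + (-8 - 1*3))/(R + 57) = (R + (-8 - 3))/(57 + R) = (R - 11)/(57 + R) = (-11 + R)/(57 + R))
sqrt(H(294) + T(680)) = sqrt((-11 + 294)/(57 + 294) + (-32 + 2*680)) = sqrt(283/351 + (-32 + 1360)) = sqrt((1/351)*283 + 1328) = sqrt(283/351 + 1328) = sqrt(466411/351) = sqrt(18190029)/117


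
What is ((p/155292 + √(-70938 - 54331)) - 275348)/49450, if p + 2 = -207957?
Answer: -1710381983/307167576 + I*√125269/49450 ≈ -5.5682 + 0.0071574*I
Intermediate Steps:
p = -207959 (p = -2 - 207957 = -207959)
((p/155292 + √(-70938 - 54331)) - 275348)/49450 = ((-207959/155292 + √(-70938 - 54331)) - 275348)/49450 = ((-207959*1/155292 + √(-125269)) - 275348)*(1/49450) = ((-207959/155292 + I*√125269) - 275348)*(1/49450) = (-42759549575/155292 + I*√125269)*(1/49450) = -1710381983/307167576 + I*√125269/49450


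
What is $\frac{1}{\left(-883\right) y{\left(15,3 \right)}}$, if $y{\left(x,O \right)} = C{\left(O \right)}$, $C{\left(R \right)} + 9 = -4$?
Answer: $\frac{1}{11479} \approx 8.7116 \cdot 10^{-5}$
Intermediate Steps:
$C{\left(R \right)} = -13$ ($C{\left(R \right)} = -9 - 4 = -13$)
$y{\left(x,O \right)} = -13$
$\frac{1}{\left(-883\right) y{\left(15,3 \right)}} = \frac{1}{\left(-883\right) \left(-13\right)} = \frac{1}{11479}$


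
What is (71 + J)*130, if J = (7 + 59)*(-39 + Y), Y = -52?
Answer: -771550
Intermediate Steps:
J = -6006 (J = (7 + 59)*(-39 - 52) = 66*(-91) = -6006)
(71 + J)*130 = (71 - 6006)*130 = -5935*130 = -771550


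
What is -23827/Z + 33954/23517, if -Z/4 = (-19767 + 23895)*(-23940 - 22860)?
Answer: 74751529991/51775027200 ≈ 1.4438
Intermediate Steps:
Z = 772761600 (Z = -4*(-19767 + 23895)*(-23940 - 22860) = -16512*(-46800) = -4*(-193190400) = 772761600)
-23827/Z + 33954/23517 = -23827/772761600 + 33954/23517 = -23827*1/772761600 + 33954*(1/23517) = -23827/772761600 + 11318/7839 = 74751529991/51775027200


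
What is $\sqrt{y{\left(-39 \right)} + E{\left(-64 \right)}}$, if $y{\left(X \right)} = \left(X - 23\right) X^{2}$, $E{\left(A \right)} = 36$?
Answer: $3 i \sqrt{10474} \approx 307.03 i$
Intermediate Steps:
$y{\left(X \right)} = X^{2} \left(-23 + X\right)$ ($y{\left(X \right)} = \left(X - 23\right) X^{2} = \left(-23 + X\right) X^{2} = X^{2} \left(-23 + X\right)$)
$\sqrt{y{\left(-39 \right)} + E{\left(-64 \right)}} = \sqrt{\left(-39\right)^{2} \left(-23 - 39\right) + 36} = \sqrt{1521 \left(-62\right) + 36} = \sqrt{-94302 + 36} = \sqrt{-94266} = 3 i \sqrt{10474}$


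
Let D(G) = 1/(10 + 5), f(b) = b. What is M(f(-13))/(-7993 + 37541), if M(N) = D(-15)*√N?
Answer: I*√13/443220 ≈ 8.1349e-6*I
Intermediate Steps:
D(G) = 1/15
M(N) = √N/15
M(f(-13))/(-7993 + 37541) = (√(-13)/15)/(-7993 + 37541) = ((I*√13)/15)/29548 = (I*√13/15)*(1/29548) = I*√13/443220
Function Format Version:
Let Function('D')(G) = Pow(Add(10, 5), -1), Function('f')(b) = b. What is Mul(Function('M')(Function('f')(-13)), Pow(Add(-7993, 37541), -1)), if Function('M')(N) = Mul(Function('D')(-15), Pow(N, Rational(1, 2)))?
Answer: Mul(Rational(1, 443220), I, Pow(13, Rational(1, 2))) ≈ Mul(8.1349e-6, I)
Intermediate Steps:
Function('D')(G) = Rational(1, 15) (Function('D')(G) = Pow(15, -1) = Rational(1, 15))
Function('M')(N) = Mul(Rational(1, 15), Pow(N, Rational(1, 2)))
Mul(Function('M')(Function('f')(-13)), Pow(Add(-7993, 37541), -1)) = Mul(Mul(Rational(1, 15), Pow(-13, Rational(1, 2))), Pow(Add(-7993, 37541), -1)) = Mul(Mul(Rational(1, 15), Mul(I, Pow(13, Rational(1, 2)))), Pow(29548, -1)) = Mul(Mul(Rational(1, 15), I, Pow(13, Rational(1, 2))), Rational(1, 29548)) = Mul(Rational(1, 443220), I, Pow(13, Rational(1, 2)))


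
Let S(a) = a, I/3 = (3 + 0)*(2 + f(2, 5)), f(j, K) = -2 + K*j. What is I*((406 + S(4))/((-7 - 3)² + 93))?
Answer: 36900/193 ≈ 191.19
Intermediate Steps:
I = 90 (I = 3*((3 + 0)*(2 + (-2 + 5*2))) = 3*(3*(2 + (-2 + 10))) = 3*(3*(2 + 8)) = 3*(3*10) = 3*30 = 90)
I*((406 + S(4))/((-7 - 3)² + 93)) = 90*((406 + 4)/((-7 - 3)² + 93)) = 90*(410/((-10)² + 93)) = 90*(410/(100 + 93)) = 90*(410/193) = 36900/193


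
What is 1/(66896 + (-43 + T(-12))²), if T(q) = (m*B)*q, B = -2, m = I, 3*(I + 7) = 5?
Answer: 1/96137 ≈ 1.0402e-5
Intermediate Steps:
I = -16/3 (I = -7 + (⅓)*5 = -7 + 5/3 = -16/3 ≈ -5.3333)
m = -16/3 ≈ -5.3333
T(q) = 32*q/3 (T(q) = (-16/3*(-2))*q = 32*q/3)
1/(66896 + (-43 + T(-12))²) = 1/(66896 + (-43 + (32/3)*(-12))²) = 1/(66896 + (-43 - 128)²) = 1/(66896 + (-171)²) = 1/(66896 + 29241) = 1/96137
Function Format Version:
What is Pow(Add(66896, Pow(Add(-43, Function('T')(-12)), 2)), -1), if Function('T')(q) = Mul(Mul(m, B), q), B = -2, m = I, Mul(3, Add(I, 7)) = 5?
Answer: Rational(1, 96137) ≈ 1.0402e-5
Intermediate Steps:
I = Rational(-16, 3) (I = Add(-7, Mul(Rational(1, 3), 5)) = Add(-7, Rational(5, 3)) = Rational(-16, 3) ≈ -5.3333)
m = Rational(-16, 3) ≈ -5.3333
Function('T')(q) = Mul(Rational(32, 3), q) (Function('T')(q) = Mul(Mul(Rational(-16, 3), -2), q) = Mul(Rational(32, 3), q))
Pow(Add(66896, Pow(Add(-43, Function('T')(-12)), 2)), -1) = Pow(Add(66896, Pow(Add(-43, Mul(Rational(32, 3), -12)), 2)), -1) = Pow(Add(66896, Pow(Add(-43, -128), 2)), -1) = Pow(Add(66896, Pow(-171, 2)), -1) = Pow(Add(66896, 29241), -1) = Pow(96137, -1) = Rational(1, 96137)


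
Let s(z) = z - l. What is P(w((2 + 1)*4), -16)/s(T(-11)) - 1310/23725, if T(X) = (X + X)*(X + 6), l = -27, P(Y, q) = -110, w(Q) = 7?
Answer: -557844/650065 ≈ -0.85814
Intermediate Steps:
T(X) = 2*X*(6 + X) (T(X) = (2*X)*(6 + X) = 2*X*(6 + X))
s(z) = 27 + z (s(z) = z - 1*(-27) = z + 27 = 27 + z)
P(w((2 + 1)*4), -16)/s(T(-11)) - 1310/23725 = -110/(27 + 2*(-11)*(6 - 11)) - 1310/23725 = -110/(27 + 2*(-11)*(-5)) - 1310*1/23725 = -110/(27 + 110) - 262/4745 = -110/137 - 262/4745 = -557844/650065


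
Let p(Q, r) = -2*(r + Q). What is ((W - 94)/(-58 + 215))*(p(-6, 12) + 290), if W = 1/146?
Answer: -1907497/11461 ≈ -166.43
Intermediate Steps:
p(Q, r) = -2*Q - 2*r (p(Q, r) = -2*(Q + r) = -2*Q - 2*r)
W = 1/146 ≈ 0.0068493
((W - 94)/(-58 + 215))*(p(-6, 12) + 290) = ((1/146 - 94)/(-58 + 215))*((-2*(-6) - 2*12) + 290) = (-13723/146/157)*((12 - 24) + 290) = (-13723/146*1/157)*(-12 + 290) = -13723/22922*278 = -1907497/11461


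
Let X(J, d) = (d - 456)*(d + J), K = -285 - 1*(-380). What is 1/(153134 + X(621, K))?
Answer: -1/105342 ≈ -9.4929e-6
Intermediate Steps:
K = 95 (K = -285 + 380 = 95)
X(J, d) = (-456 + d)*(J + d)
1/(153134 + X(621, K)) = 1/(153134 + (95² - 456*621 - 456*95 + 621*95)) = 1/(153134 + (9025 - 283176 - 43320 + 58995)) = 1/(153134 - 258476) = 1/(-105342) = -1/105342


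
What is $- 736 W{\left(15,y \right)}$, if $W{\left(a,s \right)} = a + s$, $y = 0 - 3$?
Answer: $-8832$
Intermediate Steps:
$y = -3$ ($y = 0 - 3 = -3$)
$- 736 W{\left(15,y \right)} = - 736 \left(15 - 3\right) = \left(-736\right) 12 = -8832$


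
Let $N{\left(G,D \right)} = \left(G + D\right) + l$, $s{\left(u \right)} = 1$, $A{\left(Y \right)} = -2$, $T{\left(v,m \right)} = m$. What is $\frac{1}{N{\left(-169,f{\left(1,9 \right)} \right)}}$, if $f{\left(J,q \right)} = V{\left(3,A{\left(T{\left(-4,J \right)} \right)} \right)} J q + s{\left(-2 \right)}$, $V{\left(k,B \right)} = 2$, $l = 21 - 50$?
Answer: $- \frac{1}{179} \approx -0.0055866$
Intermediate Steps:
$l = -29$ ($l = 21 - 50 = -29$)
$f{\left(J,q \right)} = 1 + 2 J q$ ($f{\left(J,q \right)} = 2 J q + 1 = 1 + 2 J q$)
$N{\left(G,D \right)} = -29 + D + G$ ($N{\left(G,D \right)} = \left(G + D\right) - 29 = \left(D + G\right) - 29 = -29 + D + G$)
$\frac{1}{N{\left(-169,f{\left(1,9 \right)} \right)}} = \frac{1}{-29 + \left(1 + 2 \cdot 1 \cdot 9\right) - 169} = \frac{1}{-29 + \left(1 + 18\right) - 169} = \frac{1}{-29 + 19 - 169} = \frac{1}{-179} = - \frac{1}{179}$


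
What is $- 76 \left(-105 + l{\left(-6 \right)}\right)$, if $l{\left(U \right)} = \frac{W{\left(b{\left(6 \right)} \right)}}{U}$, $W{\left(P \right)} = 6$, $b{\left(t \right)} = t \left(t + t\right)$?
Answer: $8056$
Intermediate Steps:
$b{\left(t \right)} = 2 t^{2}$ ($b{\left(t \right)} = t 2 t = 2 t^{2}$)
$l{\left(U \right)} = \frac{6}{U}$
$- 76 \left(-105 + l{\left(-6 \right)}\right) = - 76 \left(-105 + \frac{6}{-6}\right) = - 76 \left(-105 + 6 \left(- \frac{1}{6}\right)\right) = - 76 \left(-105 - 1\right) = \left(-76\right) \left(-106\right) = 8056$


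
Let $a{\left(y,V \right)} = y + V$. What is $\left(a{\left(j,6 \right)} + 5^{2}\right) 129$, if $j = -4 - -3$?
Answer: $3870$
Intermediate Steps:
$j = -1$ ($j = -4 + 3 = -1$)
$a{\left(y,V \right)} = V + y$
$\left(a{\left(j,6 \right)} + 5^{2}\right) 129 = \left(\left(6 - 1\right) + 5^{2}\right) 129 = \left(5 + 25\right) 129 = 30 \cdot 129 = 3870$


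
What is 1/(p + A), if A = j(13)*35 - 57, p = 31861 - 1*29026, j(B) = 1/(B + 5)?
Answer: 18/50039 ≈ 0.00035972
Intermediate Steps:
j(B) = 1/(5 + B)
p = 2835 (p = 31861 - 29026 = 2835)
A = -991/18 (A = 35/(5 + 13) - 57 = 35/18 - 57 = -991/18 ≈ -55.056)
1/(p + A) = 1/(2835 - 991/18) = 1/(50039/18) = 18/50039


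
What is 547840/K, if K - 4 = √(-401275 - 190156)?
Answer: 2191360/591447 - 547840*I*√591431/591447 ≈ 3.7051 - 712.34*I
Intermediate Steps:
K = 4 + I*√591431 (K = 4 + √(-401275 - 190156) = 4 + √(-591431) = 4 + I*√591431 ≈ 4.0 + 769.05*I)
547840/K = 547840/(4 + I*√591431)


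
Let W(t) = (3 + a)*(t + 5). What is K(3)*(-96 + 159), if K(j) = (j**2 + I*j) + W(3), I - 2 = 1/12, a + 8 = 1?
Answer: -4221/4 ≈ -1055.3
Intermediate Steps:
a = -7 (a = -8 + 1 = -7)
W(t) = -20 - 4*t (W(t) = (3 - 7)*(t + 5) = -4*(5 + t) = -20 - 4*t)
I = 25/12 (I = 2 + 1/12 = 25/12 ≈ 2.0833)
K(j) = -32 + j**2 + 25*j/12 (K(j) = (j**2 + 25*j/12) + (-20 - 4*3) = (j**2 + 25*j/12) + (-20 - 12) = (j**2 + 25*j/12) - 32 = -32 + j**2 + 25*j/12)
K(3)*(-96 + 159) = (-32 + 3**2 + (25/12)*3)*(-96 + 159) = (-32 + 9 + 25/4)*63 = -67/4*63 = -4221/4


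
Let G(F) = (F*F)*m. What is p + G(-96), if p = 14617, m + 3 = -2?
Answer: -31463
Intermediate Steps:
m = -5 (m = -3 - 2 = -5)
G(F) = -5*F² (G(F) = (F*F)*(-5) = F²*(-5) = -5*F²)
p + G(-96) = 14617 - 5*(-96)² = 14617 - 5*9216 = 14617 - 46080 = -31463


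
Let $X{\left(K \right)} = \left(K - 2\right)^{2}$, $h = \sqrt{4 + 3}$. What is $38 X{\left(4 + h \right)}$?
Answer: $418 + 152 \sqrt{7} \approx 820.15$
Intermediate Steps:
$h = \sqrt{7} \approx 2.6458$
$X{\left(K \right)} = \left(-2 + K\right)^{2}$
$38 X{\left(4 + h \right)} = 38 \left(-2 + \left(4 + \sqrt{7}\right)\right)^{2} = 38 \left(2 + \sqrt{7}\right)^{2}$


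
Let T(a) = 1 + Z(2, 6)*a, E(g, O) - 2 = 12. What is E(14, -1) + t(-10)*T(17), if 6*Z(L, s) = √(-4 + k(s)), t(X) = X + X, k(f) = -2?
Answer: -6 - 170*I*√6/3 ≈ -6.0 - 138.8*I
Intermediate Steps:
t(X) = 2*X
Z(L, s) = I*√6/6 (Z(L, s) = √(-4 - 2)/6 = √(-6)/6 = (I*√6)/6 = I*√6/6)
E(g, O) = 14 (E(g, O) = 2 + 12 = 14)
T(a) = 1 + I*a*√6/6 (T(a) = 1 + (I*√6/6)*a = 1 + I*a*√6/6)
E(14, -1) + t(-10)*T(17) = 14 + (2*(-10))*(1 + (⅙)*I*17*√6) = 14 - 20*(1 + 17*I*√6/6) = 14 + (-20 - 170*I*√6/3) = -6 - 170*I*√6/3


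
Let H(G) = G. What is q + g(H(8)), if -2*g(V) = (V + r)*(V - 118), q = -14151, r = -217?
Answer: -25646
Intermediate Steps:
g(V) = -(-217 + V)*(-118 + V)/2 (g(V) = -(V - 217)*(V - 118)/2 = -(-217 + V)*(-118 + V)/2)
q + g(H(8)) = -14151 + (-12803 - ½*8² + (335/2)*8) = -14151 + (-12803 - ½*64 + 1340) = -14151 + (-12803 - 32 + 1340) = -14151 - 11495 = -25646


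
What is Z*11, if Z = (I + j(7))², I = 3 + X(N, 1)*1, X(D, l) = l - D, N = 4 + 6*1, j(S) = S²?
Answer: 20339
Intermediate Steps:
N = 10 (N = 4 + 6 = 10)
I = -6 (I = 3 + (1 - 1*10)*1 = 3 + (1 - 10)*1 = 3 - 9*1 = 3 - 9 = -6)
Z = 1849 (Z = (-6 + 7²)² = (-6 + 49)² = 43² = 1849)
Z*11 = 1849*11 = 20339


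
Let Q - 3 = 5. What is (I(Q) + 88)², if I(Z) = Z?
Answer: 9216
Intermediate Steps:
Q = 8 (Q = 3 + 5 = 8)
(I(Q) + 88)² = (8 + 88)² = 96² = 9216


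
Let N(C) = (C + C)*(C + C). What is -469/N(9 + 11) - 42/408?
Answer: -10773/27200 ≈ -0.39607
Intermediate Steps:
N(C) = 4*C² (N(C) = (2*C)*(2*C) = 4*C²)
-469/N(9 + 11) - 42/408 = -469*1/(4*(9 + 11)²) - 42/408 = -469/(4*20²) - 42*1/408 = -469/(4*400) - 7/68 = -469/1600 - 7/68 = -10773/27200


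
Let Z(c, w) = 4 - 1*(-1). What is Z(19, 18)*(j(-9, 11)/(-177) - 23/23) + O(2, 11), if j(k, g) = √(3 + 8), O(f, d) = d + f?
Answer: 8 - 5*√11/177 ≈ 7.9063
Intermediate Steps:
Z(c, w) = 5 (Z(c, w) = 4 + 1 = 5)
j(k, g) = √11
Z(19, 18)*(j(-9, 11)/(-177) - 23/23) + O(2, 11) = 5*(√11/(-177) - 23/23) + (11 + 2) = 5*(√11*(-1/177) - 23*1/23) + 13 = 5*(-√11/177 - 1) + 13 = 5*(-1 - √11/177) + 13 = (-5 - 5*√11/177) + 13 = 8 - 5*√11/177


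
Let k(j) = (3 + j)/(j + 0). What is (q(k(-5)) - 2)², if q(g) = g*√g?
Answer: 508/125 - 8*√10/25 ≈ 3.0521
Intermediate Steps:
k(j) = (3 + j)/j
q(g) = g^(3/2)
(q(k(-5)) - 2)² = (((3 - 5)/(-5))^(3/2) - 2)² = ((-⅕*(-2))^(3/2) - 2)² = ((⅖)^(3/2) - 2)² = (2*√10/25 - 2)² = (-2 + 2*√10/25)²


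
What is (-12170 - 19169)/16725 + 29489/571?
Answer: 475308956/9549975 ≈ 49.771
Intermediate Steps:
(-12170 - 19169)/16725 + 29489/571 = -31339*1/16725 + 29489*(1/571) = -31339/16725 + 29489/571 = 475308956/9549975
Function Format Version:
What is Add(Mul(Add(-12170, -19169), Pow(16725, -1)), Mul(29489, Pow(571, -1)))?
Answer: Rational(475308956, 9549975) ≈ 49.771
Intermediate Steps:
Add(Mul(Add(-12170, -19169), Pow(16725, -1)), Mul(29489, Pow(571, -1))) = Add(Mul(-31339, Rational(1, 16725)), Mul(29489, Rational(1, 571))) = Add(Rational(-31339, 16725), Rational(29489, 571)) = Rational(475308956, 9549975)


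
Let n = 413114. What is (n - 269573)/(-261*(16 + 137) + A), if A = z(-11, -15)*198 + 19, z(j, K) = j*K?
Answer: -143541/7244 ≈ -19.815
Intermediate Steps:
z(j, K) = K*j
A = 32689 (A = -15*(-11)*198 + 19 = 165*198 + 19 = 32670 + 19 = 32689)
(n - 269573)/(-261*(16 + 137) + A) = (413114 - 269573)/(-261*(16 + 137) + 32689) = 143541/(-261*153 + 32689) = 143541/(-39933 + 32689) = 143541/(-7244) = 143541*(-1/7244) = -143541/7244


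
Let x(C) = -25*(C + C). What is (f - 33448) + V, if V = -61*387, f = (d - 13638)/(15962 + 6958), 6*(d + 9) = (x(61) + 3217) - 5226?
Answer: -7846290541/137520 ≈ -57056.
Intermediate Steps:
x(C) = -50*C
d = -5113/6 (d = -9 + ((-50*61 + 3217) - 5226)/6 = -9 + ((-3050 + 3217) - 5226)/6 = -9 + (167 - 5226)/6 = -9 + (1/6)*(-5059) = -9 - 5059/6 = -5113/6 ≈ -852.17)
f = -86941/137520 (f = (-5113/6 - 13638)/(15962 + 6958) = -86941/6/22920 = -86941/6*1/22920 = -86941/137520 ≈ -0.63221)
V = -23607
(f - 33448) + V = (-86941/137520 - 33448) - 23607 = -4599855901/137520 - 23607 = -7846290541/137520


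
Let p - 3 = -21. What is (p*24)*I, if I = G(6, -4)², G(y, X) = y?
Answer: -15552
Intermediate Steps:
p = -18 (p = 3 - 21 = -18)
I = 36 (I = 6² = 36)
(p*24)*I = -18*24*36 = -432*36 = -15552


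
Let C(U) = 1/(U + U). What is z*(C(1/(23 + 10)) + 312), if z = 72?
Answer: 23652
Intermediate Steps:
C(U) = 1/(2*U)
z*(C(1/(23 + 10)) + 312) = 72*(1/(2*(1/(23 + 10))) + 312) = 72*(1/(2*(1/33)) + 312) = 72*((1/2)*33 + 312) = 72*(33/2 + 312) = 72*(657/2) = 23652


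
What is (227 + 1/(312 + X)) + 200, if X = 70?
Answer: 163115/382 ≈ 427.00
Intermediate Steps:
(227 + 1/(312 + X)) + 200 = (227 + 1/(312 + 70)) + 200 = (227 + 1/382) + 200 = 86715/382 + 200 = 163115/382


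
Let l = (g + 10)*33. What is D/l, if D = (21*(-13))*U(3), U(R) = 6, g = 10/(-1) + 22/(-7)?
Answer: 1911/121 ≈ 15.793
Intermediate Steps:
g = -92/7 (g = 10*(-1) + 22*(-⅐) = -10 - 22/7 = -92/7 ≈ -13.143)
D = -1638 (D = (21*(-13))*6 = -273*6 = -1638)
l = -726/7 (l = (-92/7 + 10)*33 = -22/7*33 = -726/7 ≈ -103.71)
D/l = -1638/(-726/7) = -1638*(-7/726) = 1911/121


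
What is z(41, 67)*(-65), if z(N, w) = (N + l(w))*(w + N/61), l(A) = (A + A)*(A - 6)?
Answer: -2204248800/61 ≈ -3.6135e+7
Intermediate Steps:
l(A) = 2*A*(-6 + A) (l(A) = (2*A)*(-6 + A) = 2*A*(-6 + A))
z(N, w) = (N + 2*w*(-6 + w))*(w + N/61)
z(41, 67)*(-65) = ((1/61)*41**2 + 41*67 + 2*67**2*(-6 + 67) + (2/61)*41*67*(-6 + 67))*(-65) = ((1/61)*1681 + 2747 + 2*4489*61 + (2/61)*41*67*61)*(-65) = (1681/61 + 2747 + 547658 + 5494)*(-65) = (33911520/61)*(-65) = -2204248800/61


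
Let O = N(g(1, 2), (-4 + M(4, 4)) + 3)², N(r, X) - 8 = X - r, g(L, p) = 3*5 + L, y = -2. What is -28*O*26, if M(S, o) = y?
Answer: -88088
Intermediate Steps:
M(S, o) = -2
g(L, p) = 15 + L
N(r, X) = 8 + X - r (N(r, X) = 8 + (X - r) = 8 + X - r)
O = 121 (O = (8 + ((-4 - 2) + 3) - (15 + 1))² = (8 + (-6 + 3) - 1*16)² = (8 - 3 - 16)² = (-11)² = 121)
-28*O*26 = -28*121*26 = -3388*26 = -88088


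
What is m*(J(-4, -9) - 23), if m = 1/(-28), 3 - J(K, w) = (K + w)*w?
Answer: 137/28 ≈ 4.8929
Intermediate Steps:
J(K, w) = 3 - w*(K + w) (J(K, w) = 3 - (K + w)*w = 3 - w*(K + w))
m = -1/28 ≈ -0.035714
m*(J(-4, -9) - 23) = -((3 - 1*(-9)**2 - 1*(-4)*(-9)) - 23)/28 = -((3 - 1*81 - 36) - 23)/28 = -((3 - 81 - 36) - 23)/28 = -(-114 - 23)/28 = -1/28*(-137) = 137/28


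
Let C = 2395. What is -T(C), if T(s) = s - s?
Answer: 0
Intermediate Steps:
T(s) = 0
-T(C) = -1*0 = 0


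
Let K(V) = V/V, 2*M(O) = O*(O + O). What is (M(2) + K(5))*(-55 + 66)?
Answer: 55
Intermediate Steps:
M(O) = O**2 (M(O) = (O*(O + O))/2 = (O*(2*O))/2 = (2*O**2)/2 = O**2)
K(V) = 1
(M(2) + K(5))*(-55 + 66) = (2**2 + 1)*(-55 + 66) = (4 + 1)*11 = 5*11 = 55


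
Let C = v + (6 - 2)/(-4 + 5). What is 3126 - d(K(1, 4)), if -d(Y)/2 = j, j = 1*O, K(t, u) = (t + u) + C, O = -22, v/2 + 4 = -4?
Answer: 3082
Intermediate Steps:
v = -16 (v = -8 + 2*(-4) = -8 - 8 = -16)
C = -12 (C = -16 + (6 - 2)/(-4 + 5) = -16 + 4/1 = -16 + 4*1 = -16 + 4 = -12)
K(t, u) = -12 + t + u (K(t, u) = (t + u) - 12 = -12 + t + u)
j = -22 (j = 1*(-22) = -22)
d(Y) = 44 (d(Y) = -2*(-22) = 44)
3126 - d(K(1, 4)) = 3126 - 1*44 = 3126 - 44 = 3082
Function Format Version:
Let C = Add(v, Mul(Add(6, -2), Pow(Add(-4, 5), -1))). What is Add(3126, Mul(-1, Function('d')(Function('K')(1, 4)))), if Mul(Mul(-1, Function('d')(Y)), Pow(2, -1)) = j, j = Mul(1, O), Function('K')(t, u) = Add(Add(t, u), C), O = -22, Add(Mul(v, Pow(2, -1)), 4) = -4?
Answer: 3082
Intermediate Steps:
v = -16 (v = Add(-8, Mul(2, -4)) = Add(-8, -8) = -16)
C = -12 (C = Add(-16, Mul(Add(6, -2), Pow(Add(-4, 5), -1))) = Add(-16, Mul(4, Pow(1, -1))) = Add(-16, Mul(4, 1)) = Add(-16, 4) = -12)
Function('K')(t, u) = Add(-12, t, u) (Function('K')(t, u) = Add(Add(t, u), -12) = Add(-12, t, u))
j = -22 (j = Mul(1, -22) = -22)
Function('d')(Y) = 44 (Function('d')(Y) = Mul(-2, -22) = 44)
Add(3126, Mul(-1, Function('d')(Function('K')(1, 4)))) = Add(3126, Mul(-1, 44)) = Add(3126, -44) = 3082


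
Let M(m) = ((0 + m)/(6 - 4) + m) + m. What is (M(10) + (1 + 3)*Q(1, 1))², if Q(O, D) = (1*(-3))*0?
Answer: 625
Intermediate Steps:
Q(O, D) = 0 (Q(O, D) = -3*0 = 0)
M(m) = 5*m/2 (M(m) = (m/2 + m) + m = 3*m/2 + m = 5*m/2)
(M(10) + (1 + 3)*Q(1, 1))² = ((5/2)*10 + (1 + 3)*0)² = (25 + 4*0)² = (25 + 0)² = 25² = 625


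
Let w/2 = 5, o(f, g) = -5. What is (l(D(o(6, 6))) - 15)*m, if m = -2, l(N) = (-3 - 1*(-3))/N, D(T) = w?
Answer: 30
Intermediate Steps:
w = 10 (w = 2*5 = 10)
D(T) = 10
l(N) = 0 (l(N) = (-3 + 3)/N = 0/N = 0)
(l(D(o(6, 6))) - 15)*m = (0 - 15)*(-2) = -15*(-2) = 30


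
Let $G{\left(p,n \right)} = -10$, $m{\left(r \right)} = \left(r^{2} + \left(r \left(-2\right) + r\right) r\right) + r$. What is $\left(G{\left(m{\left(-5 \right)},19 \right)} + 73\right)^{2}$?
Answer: $3969$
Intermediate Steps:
$m{\left(r \right)} = r$ ($m{\left(r \right)} = \left(r^{2} + \left(- 2 r + r\right) r\right) + r = \left(r^{2} + - r r\right) + r = \left(r^{2} - r^{2}\right) + r = 0 + r = r$)
$\left(G{\left(m{\left(-5 \right)},19 \right)} + 73\right)^{2} = \left(-10 + 73\right)^{2} = 63^{2} = 3969$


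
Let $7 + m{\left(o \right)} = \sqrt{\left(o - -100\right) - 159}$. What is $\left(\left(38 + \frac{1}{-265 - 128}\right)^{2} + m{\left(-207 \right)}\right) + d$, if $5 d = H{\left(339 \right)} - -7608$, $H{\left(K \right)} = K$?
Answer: $\frac{2336972933}{772245} + i \sqrt{266} \approx 3026.2 + 16.31 i$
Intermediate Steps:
$m{\left(o \right)} = -7 + \sqrt{-59 + o}$ ($m{\left(o \right)} = -7 + \sqrt{\left(o - -100\right) - 159} = -7 + \sqrt{\left(o + 100\right) - 159} = -7 + \sqrt{\left(100 + o\right) - 159} = -7 + \sqrt{-59 + o}$)
$d = \frac{7947}{5}$ ($d = \frac{339 - -7608}{5} = \frac{339 + 7608}{5} = \frac{1}{5} \cdot 7947 = \frac{7947}{5} \approx 1589.4$)
$\left(\left(38 + \frac{1}{-265 - 128}\right)^{2} + m{\left(-207 \right)}\right) + d = \left(\left(38 + \frac{1}{-265 - 128}\right)^{2} - \left(7 - \sqrt{-59 - 207}\right)\right) + \frac{7947}{5} = \left(\left(38 + \frac{1}{-393}\right)^{2} - \left(7 - \sqrt{-266}\right)\right) + \frac{7947}{5} = \left(\left(38 - \frac{1}{393}\right)^{2} - \left(7 - i \sqrt{266}\right)\right) + \frac{7947}{5} = \left(\left(\frac{14933}{393}\right)^{2} - \left(7 - i \sqrt{266}\right)\right) + \frac{7947}{5} = \left(\frac{222994489}{154449} - \left(7 - i \sqrt{266}\right)\right) + \frac{7947}{5} = \left(\frac{221913346}{154449} + i \sqrt{266}\right) + \frac{7947}{5} = \frac{2336972933}{772245} + i \sqrt{266}$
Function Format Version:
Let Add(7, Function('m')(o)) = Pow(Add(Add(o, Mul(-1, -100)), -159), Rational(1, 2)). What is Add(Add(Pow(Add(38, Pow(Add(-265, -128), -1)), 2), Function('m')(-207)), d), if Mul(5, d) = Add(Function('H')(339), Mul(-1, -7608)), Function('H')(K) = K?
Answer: Add(Rational(2336972933, 772245), Mul(I, Pow(266, Rational(1, 2)))) ≈ Add(3026.2, Mul(16.310, I))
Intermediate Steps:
Function('m')(o) = Add(-7, Pow(Add(-59, o), Rational(1, 2))) (Function('m')(o) = Add(-7, Pow(Add(Add(o, Mul(-1, -100)), -159), Rational(1, 2))) = Add(-7, Pow(Add(Add(o, 100), -159), Rational(1, 2))) = Add(-7, Pow(Add(Add(100, o), -159), Rational(1, 2))) = Add(-7, Pow(Add(-59, o), Rational(1, 2))))
d = Rational(7947, 5) (d = Mul(Rational(1, 5), Add(339, Mul(-1, -7608))) = Mul(Rational(1, 5), Add(339, 7608)) = Mul(Rational(1, 5), 7947) = Rational(7947, 5) ≈ 1589.4)
Add(Add(Pow(Add(38, Pow(Add(-265, -128), -1)), 2), Function('m')(-207)), d) = Add(Add(Pow(Add(38, Pow(Add(-265, -128), -1)), 2), Add(-7, Pow(Add(-59, -207), Rational(1, 2)))), Rational(7947, 5)) = Add(Add(Pow(Add(38, Pow(-393, -1)), 2), Add(-7, Pow(-266, Rational(1, 2)))), Rational(7947, 5)) = Add(Add(Pow(Add(38, Rational(-1, 393)), 2), Add(-7, Mul(I, Pow(266, Rational(1, 2))))), Rational(7947, 5)) = Add(Add(Pow(Rational(14933, 393), 2), Add(-7, Mul(I, Pow(266, Rational(1, 2))))), Rational(7947, 5)) = Add(Add(Rational(222994489, 154449), Add(-7, Mul(I, Pow(266, Rational(1, 2))))), Rational(7947, 5)) = Add(Add(Rational(221913346, 154449), Mul(I, Pow(266, Rational(1, 2)))), Rational(7947, 5)) = Add(Rational(2336972933, 772245), Mul(I, Pow(266, Rational(1, 2))))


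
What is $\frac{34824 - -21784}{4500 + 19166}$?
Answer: $\frac{28304}{11833} \approx 2.392$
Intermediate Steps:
$\frac{34824 - -21784}{4500 + 19166} = \frac{34824 + 21784}{23666} = 56608 \cdot \frac{1}{23666} = \frac{28304}{11833}$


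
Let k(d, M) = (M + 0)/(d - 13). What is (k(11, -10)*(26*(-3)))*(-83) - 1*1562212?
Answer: -1529842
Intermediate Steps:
k(d, M) = M/(-13 + d)
(k(11, -10)*(26*(-3)))*(-83) - 1*1562212 = ((-10/(-13 + 11))*(26*(-3)))*(-83) - 1*1562212 = (-10/(-2)*(-78))*(-83) - 1562212 = (-10*(-½)*(-78))*(-83) - 1562212 = (5*(-78))*(-83) - 1562212 = -390*(-83) - 1562212 = 32370 - 1562212 = -1529842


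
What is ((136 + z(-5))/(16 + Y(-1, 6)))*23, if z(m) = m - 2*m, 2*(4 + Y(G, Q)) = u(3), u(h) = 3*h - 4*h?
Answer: 2162/7 ≈ 308.86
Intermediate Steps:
u(h) = -h
Y(G, Q) = -11/2 (Y(G, Q) = -4 + (-1*3)/2 = -4 + (½)*(-3) = -4 - 3/2 = -11/2)
z(m) = -m
((136 + z(-5))/(16 + Y(-1, 6)))*23 = ((136 - 1*(-5))/(16 - 11/2))*23 = ((136 + 5)/(21/2))*23 = (141*(2/21))*23 = (94/7)*23 = 2162/7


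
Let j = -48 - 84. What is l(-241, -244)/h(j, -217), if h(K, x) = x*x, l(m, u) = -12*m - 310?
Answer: 2582/47089 ≈ 0.054832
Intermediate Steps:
l(m, u) = -310 - 12*m
j = -132
h(K, x) = x**2
l(-241, -244)/h(j, -217) = (-310 - 12*(-241))/((-217)**2) = (-310 + 2892)/47089 = 2582*(1/47089) = 2582/47089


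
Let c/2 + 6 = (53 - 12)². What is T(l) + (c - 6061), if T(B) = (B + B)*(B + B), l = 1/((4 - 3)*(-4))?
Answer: -10843/4 ≈ -2710.8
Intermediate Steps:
c = 3350 (c = -12 + 2*(53 - 12)² = -12 + 2*41² = -12 + 2*1681 = -12 + 3362 = 3350)
l = -¼ (l = 1/(1*(-4)) = 1/(-4) = -¼ ≈ -0.25000)
T(B) = 4*B² (T(B) = (2*B)*(2*B) = 4*B²)
T(l) + (c - 6061) = 4*(-¼)² + (3350 - 6061) = 4*(1/16) - 2711 = ¼ - 2711 = -10843/4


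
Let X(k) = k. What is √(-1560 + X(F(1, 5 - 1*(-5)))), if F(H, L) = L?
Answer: 5*I*√62 ≈ 39.37*I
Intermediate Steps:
√(-1560 + X(F(1, 5 - 1*(-5)))) = √(-1560 + (5 - 1*(-5))) = √(-1560 + (5 + 5)) = √(-1560 + 10) = √(-1550) = 5*I*√62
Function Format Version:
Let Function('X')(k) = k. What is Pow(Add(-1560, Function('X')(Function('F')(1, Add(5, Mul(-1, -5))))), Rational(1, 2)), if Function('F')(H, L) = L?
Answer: Mul(5, I, Pow(62, Rational(1, 2))) ≈ Mul(39.370, I)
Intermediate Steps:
Pow(Add(-1560, Function('X')(Function('F')(1, Add(5, Mul(-1, -5))))), Rational(1, 2)) = Pow(Add(-1560, Add(5, Mul(-1, -5))), Rational(1, 2)) = Pow(Add(-1560, Add(5, 5)), Rational(1, 2)) = Pow(Add(-1560, 10), Rational(1, 2)) = Pow(-1550, Rational(1, 2)) = Mul(5, I, Pow(62, Rational(1, 2)))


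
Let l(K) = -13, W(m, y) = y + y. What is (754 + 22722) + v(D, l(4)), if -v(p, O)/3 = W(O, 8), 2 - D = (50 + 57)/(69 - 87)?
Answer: 23428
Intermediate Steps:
W(m, y) = 2*y
D = 143/18 (D = 2 - (50 + 57)/(69 - 87) = 2 - 107/(-18) = 2 - 107*(-1)/18 = 2 - 1*(-107/18) = 2 + 107/18 = 143/18 ≈ 7.9444)
v(p, O) = -48 (v(p, O) = -6*8 = -3*16 = -48)
(754 + 22722) + v(D, l(4)) = (754 + 22722) - 48 = 23476 - 48 = 23428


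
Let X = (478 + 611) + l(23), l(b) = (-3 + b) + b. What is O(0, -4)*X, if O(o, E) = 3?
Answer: 3396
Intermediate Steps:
l(b) = -3 + 2*b
X = 1132 (X = (478 + 611) + (-3 + 2*23) = 1089 + (-3 + 46) = 1089 + 43 = 1132)
O(0, -4)*X = 3*1132 = 3396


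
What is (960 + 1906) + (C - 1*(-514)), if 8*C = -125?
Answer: 26915/8 ≈ 3364.4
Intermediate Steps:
C = -125/8 (C = (⅛)*(-125) = -125/8 ≈ -15.625)
(960 + 1906) + (C - 1*(-514)) = (960 + 1906) + (-125/8 - 1*(-514)) = 2866 + (-125/8 + 514) = 2866 + 3987/8 = 26915/8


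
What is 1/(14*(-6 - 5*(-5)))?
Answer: 1/266 ≈ 0.0037594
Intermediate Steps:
1/(14*(-6 - 5*(-5))) = 1/(14*(-6 + 25)) = 1/(14*19) = 1/266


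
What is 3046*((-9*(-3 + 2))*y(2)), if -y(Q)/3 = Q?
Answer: -164484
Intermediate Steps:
y(Q) = -3*Q
3046*((-9*(-3 + 2))*y(2)) = 3046*((-9*(-3 + 2))*(-3*2)) = 3046*(-9*(-1)*(-6)) = 3046*(-3*(-3)*(-6)) = 3046*(9*(-6)) = 3046*(-54) = -164484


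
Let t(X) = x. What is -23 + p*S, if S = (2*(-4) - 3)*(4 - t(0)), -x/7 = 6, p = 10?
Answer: -5083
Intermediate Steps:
x = -42 (x = -7*6 = -42)
t(X) = -42
S = -506 (S = (2*(-4) - 3)*(4 - 1*(-42)) = (-8 - 3)*(4 + 42) = -11*46 = -506)
-23 + p*S = -23 + 10*(-506) = -23 - 5060 = -5083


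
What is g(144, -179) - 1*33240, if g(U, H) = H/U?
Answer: -4786739/144 ≈ -33241.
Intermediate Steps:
g(144, -179) - 1*33240 = -179/144 - 1*33240 = -179*1/144 - 33240 = -179/144 - 33240 = -4786739/144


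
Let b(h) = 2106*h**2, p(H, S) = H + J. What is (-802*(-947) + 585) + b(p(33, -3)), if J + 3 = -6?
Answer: 1973135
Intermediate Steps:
J = -9 (J = -3 - 6 = -9)
p(H, S) = -9 + H (p(H, S) = H - 9 = -9 + H)
(-802*(-947) + 585) + b(p(33, -3)) = (-802*(-947) + 585) + 2106*(-9 + 33)**2 = (759494 + 585) + 2106*24**2 = 760079 + 2106*576 = 760079 + 1213056 = 1973135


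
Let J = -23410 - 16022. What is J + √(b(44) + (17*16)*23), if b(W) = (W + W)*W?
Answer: -39432 + 4*√633 ≈ -39331.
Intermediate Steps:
b(W) = 2*W² (b(W) = (2*W)*W = 2*W²)
J = -39432
J + √(b(44) + (17*16)*23) = -39432 + √(2*44² + (17*16)*23) = -39432 + √(2*1936 + 272*23) = -39432 + √(3872 + 6256) = -39432 + √10128 = -39432 + 4*√633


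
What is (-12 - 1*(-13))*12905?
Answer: 12905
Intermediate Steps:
(-12 - 1*(-13))*12905 = (-12 + 13)*12905 = 1*12905 = 12905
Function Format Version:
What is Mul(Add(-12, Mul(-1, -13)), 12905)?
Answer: 12905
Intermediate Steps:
Mul(Add(-12, Mul(-1, -13)), 12905) = Mul(Add(-12, 13), 12905) = Mul(1, 12905) = 12905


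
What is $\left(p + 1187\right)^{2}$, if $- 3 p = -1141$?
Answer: $\frac{22108804}{9} \approx 2.4565 \cdot 10^{6}$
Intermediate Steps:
$p = \frac{1141}{3}$ ($p = \left(- \frac{1}{3}\right) \left(-1141\right) = \frac{1141}{3} \approx 380.33$)
$\left(p + 1187\right)^{2} = \left(\frac{1141}{3} + 1187\right)^{2} = \left(\frac{4702}{3}\right)^{2} = \frac{22108804}{9}$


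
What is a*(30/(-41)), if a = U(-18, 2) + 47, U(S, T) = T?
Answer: -1470/41 ≈ -35.854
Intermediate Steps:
a = 49 (a = 2 + 47 = 49)
a*(30/(-41)) = 49*(30/(-41)) = 49*(30*(-1/41)) = 49*(-30/41) = -1470/41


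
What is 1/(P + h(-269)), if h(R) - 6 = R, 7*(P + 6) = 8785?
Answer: 1/986 ≈ 0.0010142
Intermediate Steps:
P = 1249 (P = -6 + (⅐)*8785 = -6 + 1255 = 1249)
h(R) = 6 + R
1/(P + h(-269)) = 1/(1249 + (6 - 269)) = 1/(1249 - 263) = 1/986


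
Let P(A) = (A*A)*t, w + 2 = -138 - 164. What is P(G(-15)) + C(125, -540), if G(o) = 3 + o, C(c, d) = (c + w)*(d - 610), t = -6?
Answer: 204986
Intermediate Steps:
w = -304 (w = -2 + (-138 - 164) = -2 - 302 = -304)
C(c, d) = (-610 + d)*(-304 + c) (C(c, d) = (c - 304)*(d - 610) = (-304 + c)*(-610 + d) = (-610 + d)*(-304 + c))
P(A) = -6*A² (P(A) = (A*A)*(-6) = A²*(-6) = -6*A²)
P(G(-15)) + C(125, -540) = -6*(3 - 15)² + (185440 - 610*125 - 304*(-540) + 125*(-540)) = -6*(-12)² + (185440 - 76250 + 164160 - 67500) = -6*144 + 205850 = -864 + 205850 = 204986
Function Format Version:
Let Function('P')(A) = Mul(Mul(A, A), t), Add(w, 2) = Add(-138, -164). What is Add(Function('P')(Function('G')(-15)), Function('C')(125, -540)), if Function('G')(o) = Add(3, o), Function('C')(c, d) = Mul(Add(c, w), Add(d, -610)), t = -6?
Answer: 204986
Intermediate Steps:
w = -304 (w = Add(-2, Add(-138, -164)) = Add(-2, -302) = -304)
Function('C')(c, d) = Mul(Add(-610, d), Add(-304, c)) (Function('C')(c, d) = Mul(Add(c, -304), Add(d, -610)) = Mul(Add(-304, c), Add(-610, d)) = Mul(Add(-610, d), Add(-304, c)))
Function('P')(A) = Mul(-6, Pow(A, 2)) (Function('P')(A) = Mul(Mul(A, A), -6) = Mul(Pow(A, 2), -6) = Mul(-6, Pow(A, 2)))
Add(Function('P')(Function('G')(-15)), Function('C')(125, -540)) = Add(Mul(-6, Pow(Add(3, -15), 2)), Add(185440, Mul(-610, 125), Mul(-304, -540), Mul(125, -540))) = Add(Mul(-6, Pow(-12, 2)), Add(185440, -76250, 164160, -67500)) = Add(Mul(-6, 144), 205850) = Add(-864, 205850) = 204986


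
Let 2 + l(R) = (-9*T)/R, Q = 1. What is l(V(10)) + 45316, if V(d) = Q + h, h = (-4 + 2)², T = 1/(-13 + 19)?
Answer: 453137/10 ≈ 45314.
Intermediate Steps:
T = ⅙ (T = 1/6 = ⅙ ≈ 0.16667)
h = 4 (h = (-2)² = 4)
V(d) = 5 (V(d) = 1 + 4 = 5)
l(R) = -2 - 3/(2*R) (l(R) = -2 + (-9*⅙)/R = -2 - 3/(2*R))
l(V(10)) + 45316 = (-2 - 3/2/5) + 45316 = (-2 - 3/2*⅕) + 45316 = (-2 - 3/10) + 45316 = -23/10 + 45316 = 453137/10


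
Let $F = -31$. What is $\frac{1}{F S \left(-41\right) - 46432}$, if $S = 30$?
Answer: $- \frac{1}{8302} \approx -0.00012045$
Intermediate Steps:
$\frac{1}{F S \left(-41\right) - 46432} = \frac{1}{\left(-31\right) 30 \left(-41\right) - 46432} = \frac{1}{\left(-930\right) \left(-41\right) + \left(-48091 + 1659\right)} = \frac{1}{38130 - 46432} = \frac{1}{-8302} = - \frac{1}{8302}$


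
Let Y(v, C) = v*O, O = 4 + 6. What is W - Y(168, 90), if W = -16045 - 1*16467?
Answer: -34192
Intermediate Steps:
O = 10
W = -32512 (W = -16045 - 16467 = -32512)
Y(v, C) = 10*v (Y(v, C) = v*10 = 10*v)
W - Y(168, 90) = -32512 - 10*168 = -32512 - 1*1680 = -32512 - 1680 = -34192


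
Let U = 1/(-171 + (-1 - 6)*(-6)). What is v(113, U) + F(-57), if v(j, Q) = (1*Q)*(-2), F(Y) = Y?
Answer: -7351/129 ≈ -56.984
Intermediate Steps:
U = -1/129 (U = 1/(-171 - 7*(-6)) = 1/(-171 + 42) = 1/(-129) = -1/129 ≈ -0.0077519)
v(j, Q) = -2*Q (v(j, Q) = Q*(-2) = -2*Q)
v(113, U) + F(-57) = -2*(-1/129) - 57 = 2/129 - 57 = -7351/129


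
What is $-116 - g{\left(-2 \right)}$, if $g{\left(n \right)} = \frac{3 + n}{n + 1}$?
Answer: $-115$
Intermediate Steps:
$g{\left(n \right)} = \frac{3 + n}{1 + n}$
$-116 - g{\left(-2 \right)} = -116 - \frac{3 - 2}{1 - 2} = -116 - \frac{1}{-1} \cdot 1 = -116 - \left(-1\right) 1 = -116 - -1 = -116 + 1 = -115$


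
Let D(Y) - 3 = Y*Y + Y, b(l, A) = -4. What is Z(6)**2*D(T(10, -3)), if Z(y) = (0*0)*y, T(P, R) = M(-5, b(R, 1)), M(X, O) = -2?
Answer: 0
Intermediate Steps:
T(P, R) = -2
D(Y) = 3 + Y + Y**2 (D(Y) = 3 + (Y*Y + Y) = 3 + (Y**2 + Y) = 3 + (Y + Y**2) = 3 + Y + Y**2)
Z(y) = 0 (Z(y) = 0*y = 0)
Z(6)**2*D(T(10, -3)) = 0**2*(3 - 2 + (-2)**2) = 0*(3 - 2 + 4) = 0*5 = 0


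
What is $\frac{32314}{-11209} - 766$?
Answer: $- \frac{8618408}{11209} \approx -768.88$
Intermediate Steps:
$\frac{32314}{-11209} - 766 = 32314 \left(- \frac{1}{11209}\right) - 766 = - \frac{32314}{11209} - 766 = - \frac{8618408}{11209}$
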